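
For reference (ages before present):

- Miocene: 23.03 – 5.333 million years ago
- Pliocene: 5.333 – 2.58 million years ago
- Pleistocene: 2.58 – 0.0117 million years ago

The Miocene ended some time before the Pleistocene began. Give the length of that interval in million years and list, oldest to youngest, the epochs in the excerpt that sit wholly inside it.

The Miocene closes at 5.333 Ma and the Pleistocene opens at 2.58 Ma, so the interval is 5.333 − 2.58 = 2.753 Myr.
An epoch fits inside if it starts at or after 5.333 Ma and ends at or before 2.58 Ma; oldest first that gives Pliocene.

2.753 million years; Pliocene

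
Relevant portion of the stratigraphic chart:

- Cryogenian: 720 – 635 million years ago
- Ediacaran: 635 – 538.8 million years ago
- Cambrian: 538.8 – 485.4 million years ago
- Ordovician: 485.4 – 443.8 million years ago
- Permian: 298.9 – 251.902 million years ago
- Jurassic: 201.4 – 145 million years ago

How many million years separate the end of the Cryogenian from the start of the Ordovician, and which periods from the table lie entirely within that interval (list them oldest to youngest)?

End of Cryogenian = 635 Ma; start of Ordovician = 485.4 Ma.
Gap = 635 − 485.4 = 149.6 Myr.
Periods wholly inside 635–485.4 Ma: Ediacaran (635–538.8), Cambrian (538.8–485.4).

149.6 million years; Ediacaran, Cambrian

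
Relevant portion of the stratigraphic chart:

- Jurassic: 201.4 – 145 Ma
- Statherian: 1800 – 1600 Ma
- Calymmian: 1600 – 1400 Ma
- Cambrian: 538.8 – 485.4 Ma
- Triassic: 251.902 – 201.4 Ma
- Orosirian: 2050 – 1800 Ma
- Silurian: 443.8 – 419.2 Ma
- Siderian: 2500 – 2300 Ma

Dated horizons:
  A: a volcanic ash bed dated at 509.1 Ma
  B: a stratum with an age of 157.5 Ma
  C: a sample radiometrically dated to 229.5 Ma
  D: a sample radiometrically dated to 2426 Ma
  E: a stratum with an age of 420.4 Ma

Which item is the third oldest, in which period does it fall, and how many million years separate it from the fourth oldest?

E, in the Silurian; 190.9 million years to C

Sorted oldest-first by Ma: D (2426), A (509.1), E (420.4), C (229.5), B (157.5).
The third oldest is E at 420.4 Ma, which lies in 443.8–419.2 Ma: the Silurian.
The fourth oldest is C at 229.5 Ma; separation = |420.4 − 229.5| = 190.9 Myr.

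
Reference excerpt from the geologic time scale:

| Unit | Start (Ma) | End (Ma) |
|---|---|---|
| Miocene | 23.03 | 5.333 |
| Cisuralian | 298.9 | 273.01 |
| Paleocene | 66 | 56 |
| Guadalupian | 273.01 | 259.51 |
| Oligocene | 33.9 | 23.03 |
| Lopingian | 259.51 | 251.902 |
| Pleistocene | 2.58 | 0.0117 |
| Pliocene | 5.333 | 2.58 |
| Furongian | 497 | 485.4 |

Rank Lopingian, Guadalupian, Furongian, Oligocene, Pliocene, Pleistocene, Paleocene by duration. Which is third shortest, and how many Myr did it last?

Start − end for each: Lopingian 259.51 − 251.902 = 7.608; Guadalupian 273.01 − 259.51 = 13.5; Furongian 497 − 485.4 = 11.6; Oligocene 33.9 − 23.03 = 10.87; Pliocene 5.333 − 2.58 = 2.753; Pleistocene 2.58 − 0.0117 = 2.5683; Paleocene 66 − 56 = 10.
Ranking these from shortest: Pleistocene < Pliocene < Lopingian < Paleocene < Oligocene < Furongian < Guadalupian.
Position 3 in that ranking is Lopingian, which lasted 7.608 Myr.

Lopingian, 7.608 million years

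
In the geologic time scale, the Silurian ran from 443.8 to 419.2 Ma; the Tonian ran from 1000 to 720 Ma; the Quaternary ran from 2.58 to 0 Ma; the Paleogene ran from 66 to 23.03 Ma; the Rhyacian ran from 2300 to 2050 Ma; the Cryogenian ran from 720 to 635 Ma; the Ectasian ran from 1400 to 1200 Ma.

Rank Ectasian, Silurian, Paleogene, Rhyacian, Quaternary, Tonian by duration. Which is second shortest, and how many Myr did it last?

Silurian, 24.6 million years

Durations: Ectasian 200; Silurian 24.6; Paleogene 42.97; Rhyacian 250; Quaternary 2.58; Tonian 280 Myr.
Sorted shortest-first: Quaternary (2.58), Silurian (24.6), Paleogene (42.97), Ectasian (200), Rhyacian (250), Tonian (280).
The second shortest is Silurian at 24.6 Myr.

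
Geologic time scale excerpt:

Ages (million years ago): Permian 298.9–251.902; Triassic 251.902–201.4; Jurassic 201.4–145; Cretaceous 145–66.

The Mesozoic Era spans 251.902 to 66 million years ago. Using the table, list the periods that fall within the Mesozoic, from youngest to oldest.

Periods with both bounds inside 251.902–66 Ma: Cretaceous (145–66), Jurassic (201.4–145), Triassic (251.902–201.4).

Cretaceous, Jurassic, Triassic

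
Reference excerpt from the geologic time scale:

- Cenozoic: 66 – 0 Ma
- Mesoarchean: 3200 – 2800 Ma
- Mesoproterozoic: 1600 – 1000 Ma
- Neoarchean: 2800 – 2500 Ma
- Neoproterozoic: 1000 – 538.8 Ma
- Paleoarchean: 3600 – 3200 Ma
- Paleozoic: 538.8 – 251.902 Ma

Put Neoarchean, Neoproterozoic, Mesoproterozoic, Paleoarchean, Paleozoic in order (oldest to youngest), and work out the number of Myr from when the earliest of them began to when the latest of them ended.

Paleoarchean, Neoarchean, Mesoproterozoic, Neoproterozoic, Paleozoic; total span 3348.098 Myr

Start ages (Ma): Paleoarchean 3600, Neoarchean 2800, Mesoproterozoic 1600, Neoproterozoic 1000, Paleozoic 538.8.
Ordered oldest to youngest: Paleoarchean, Neoarchean, Mesoproterozoic, Neoproterozoic, Paleozoic.
Span = 3600 − 251.902 = 3348.098 Myr.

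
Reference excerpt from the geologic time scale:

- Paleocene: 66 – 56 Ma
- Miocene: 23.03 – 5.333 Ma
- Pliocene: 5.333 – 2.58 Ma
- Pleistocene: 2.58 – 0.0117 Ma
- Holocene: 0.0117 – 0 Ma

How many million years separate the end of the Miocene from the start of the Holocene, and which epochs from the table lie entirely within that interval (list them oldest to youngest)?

End of Miocene = 5.333 Ma; start of Holocene = 0.0117 Ma.
Gap = 5.333 − 0.0117 = 5.3213 Myr.
Epochs wholly inside 5.333–0.0117 Ma: Pliocene (5.333–2.58), Pleistocene (2.58–0.0117).

5.3213 million years; Pliocene, Pleistocene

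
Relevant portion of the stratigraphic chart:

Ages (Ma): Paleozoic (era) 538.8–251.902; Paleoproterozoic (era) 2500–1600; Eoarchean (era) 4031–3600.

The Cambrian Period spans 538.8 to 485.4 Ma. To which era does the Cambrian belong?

The Cambrian (538.8–485.4 Ma) lies entirely within 538.8–251.902 Ma, the Paleozoic Era.

Paleozoic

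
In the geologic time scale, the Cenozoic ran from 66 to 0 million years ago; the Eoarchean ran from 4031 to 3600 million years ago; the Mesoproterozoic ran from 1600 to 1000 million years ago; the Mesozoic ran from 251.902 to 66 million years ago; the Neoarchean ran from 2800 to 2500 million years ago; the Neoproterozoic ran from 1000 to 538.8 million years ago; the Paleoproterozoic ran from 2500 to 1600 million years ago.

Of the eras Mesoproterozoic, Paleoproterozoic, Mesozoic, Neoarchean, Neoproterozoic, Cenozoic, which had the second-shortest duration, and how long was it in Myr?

Durations: Mesoproterozoic 600; Paleoproterozoic 900; Mesozoic 185.902; Neoarchean 300; Neoproterozoic 461.2; Cenozoic 66 Myr.
Sorted shortest-first: Cenozoic (66), Mesozoic (185.902), Neoarchean (300), Neoproterozoic (461.2), Mesoproterozoic (600), Paleoproterozoic (900).
The second shortest is Mesozoic at 185.902 Myr.

Mesozoic, 185.902 million years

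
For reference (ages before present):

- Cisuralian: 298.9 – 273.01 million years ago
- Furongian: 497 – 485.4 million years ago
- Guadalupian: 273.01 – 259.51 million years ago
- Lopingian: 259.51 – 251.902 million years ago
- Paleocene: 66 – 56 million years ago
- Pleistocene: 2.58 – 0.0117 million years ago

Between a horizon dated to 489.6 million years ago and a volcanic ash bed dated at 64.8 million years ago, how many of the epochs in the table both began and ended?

3

The older date is 489.6 Ma and the younger is 64.8 Ma.
Epochs with start < 489.6 and end > 64.8 Ma: Cisuralian (298.9–273.01), Guadalupian (273.01–259.51), Lopingian (259.51–251.902).
That is 3 complete epochs.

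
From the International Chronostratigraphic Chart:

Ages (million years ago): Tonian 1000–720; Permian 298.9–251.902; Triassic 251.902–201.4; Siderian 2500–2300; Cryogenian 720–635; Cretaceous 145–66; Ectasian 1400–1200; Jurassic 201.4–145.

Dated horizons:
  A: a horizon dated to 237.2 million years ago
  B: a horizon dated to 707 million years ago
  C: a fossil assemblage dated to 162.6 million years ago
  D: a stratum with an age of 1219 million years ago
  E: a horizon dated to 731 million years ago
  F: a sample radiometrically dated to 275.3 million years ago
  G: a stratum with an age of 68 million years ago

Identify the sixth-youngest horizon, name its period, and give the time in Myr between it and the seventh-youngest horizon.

E, in the Tonian; 488 million years to D

Smaller Ma means younger, so youngest first: G 68 < C 162.6 < A 237.2 < F 275.3 < B 707 < E 731 < D 1219.
Counting 6 along gives E (731 Ma); the excerpt puts that inside the Tonian, 1000–720 Ma.
Next in line is D (1219 Ma), and 1219 − 731 = 488 Myr.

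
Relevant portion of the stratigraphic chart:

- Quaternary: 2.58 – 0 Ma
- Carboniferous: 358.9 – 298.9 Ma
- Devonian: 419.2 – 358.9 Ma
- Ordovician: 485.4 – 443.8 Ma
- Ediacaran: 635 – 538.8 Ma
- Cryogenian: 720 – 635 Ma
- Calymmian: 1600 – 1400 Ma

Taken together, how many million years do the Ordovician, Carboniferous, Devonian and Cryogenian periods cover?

246.9 million years

Duration is start − end for each: (485.4 − 443.8) + (358.9 − 298.9) + (419.2 − 358.9) + (720 − 635).
That is 41.6 + 60 + 60.3 + 85, which totals 246.9 million years.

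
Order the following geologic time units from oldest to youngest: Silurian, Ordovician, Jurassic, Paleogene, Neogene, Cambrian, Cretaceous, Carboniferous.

Cambrian, then Ordovician, then Silurian, then Carboniferous, then Jurassic, then Cretaceous, then Paleogene, then Neogene

Era membership (oldest first within each) — Paleozoic: Cambrian, Ordovician, Silurian, Carboniferous; Mesozoic: Jurassic, Cretaceous; Cenozoic: Paleogene, Neogene. Paleozoic precedes Mesozoic, which precedes Cenozoic. Concatenating the groups in that era order gives oldest to youngest directly.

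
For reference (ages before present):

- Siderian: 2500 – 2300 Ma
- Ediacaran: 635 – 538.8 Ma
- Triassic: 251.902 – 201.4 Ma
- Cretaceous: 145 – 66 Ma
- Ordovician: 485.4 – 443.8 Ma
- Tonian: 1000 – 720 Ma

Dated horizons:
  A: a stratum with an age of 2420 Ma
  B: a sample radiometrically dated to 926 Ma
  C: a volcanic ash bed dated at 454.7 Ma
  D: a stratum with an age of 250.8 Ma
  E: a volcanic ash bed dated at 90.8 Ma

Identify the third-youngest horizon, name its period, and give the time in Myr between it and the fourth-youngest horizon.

C, in the Ordovician; 471.3 million years to B

Sorted youngest-first by Ma: E (90.8), D (250.8), C (454.7), B (926), A (2420).
The third youngest is C at 454.7 Ma, which lies in 485.4–443.8 Ma: the Ordovician.
The fourth youngest is B at 926 Ma; separation = |454.7 − 926| = 471.3 Myr.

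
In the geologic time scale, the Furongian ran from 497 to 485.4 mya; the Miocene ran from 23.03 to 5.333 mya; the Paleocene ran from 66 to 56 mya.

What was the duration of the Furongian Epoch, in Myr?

11.6 million years

497 − 485.4 = 11.6 million years.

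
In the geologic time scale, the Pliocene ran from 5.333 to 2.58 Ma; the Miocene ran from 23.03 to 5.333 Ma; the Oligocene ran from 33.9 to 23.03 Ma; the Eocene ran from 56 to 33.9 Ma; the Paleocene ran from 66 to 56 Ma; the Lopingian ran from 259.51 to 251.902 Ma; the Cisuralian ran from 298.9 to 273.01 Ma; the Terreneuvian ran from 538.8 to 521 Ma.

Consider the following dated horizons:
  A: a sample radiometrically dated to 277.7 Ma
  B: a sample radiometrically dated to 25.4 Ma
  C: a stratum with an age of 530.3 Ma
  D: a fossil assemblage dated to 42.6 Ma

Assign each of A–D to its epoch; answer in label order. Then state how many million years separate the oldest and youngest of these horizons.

A — Cisuralian; B — Oligocene; C — Terreneuvian; D — Eocene; span 504.9 million years

Match each age against the start–end ranges in the excerpt: A = 277.7 Ma → Cisuralian (298.9–273.01); B = 25.4 Ma → Oligocene (33.9–23.03); C = 530.3 Ma → Terreneuvian (538.8–521); D = 42.6 Ma → Eocene (56–33.9).
The largest age is 530.3 Ma and the smallest is 25.4 Ma; their difference is 504.9 Myr.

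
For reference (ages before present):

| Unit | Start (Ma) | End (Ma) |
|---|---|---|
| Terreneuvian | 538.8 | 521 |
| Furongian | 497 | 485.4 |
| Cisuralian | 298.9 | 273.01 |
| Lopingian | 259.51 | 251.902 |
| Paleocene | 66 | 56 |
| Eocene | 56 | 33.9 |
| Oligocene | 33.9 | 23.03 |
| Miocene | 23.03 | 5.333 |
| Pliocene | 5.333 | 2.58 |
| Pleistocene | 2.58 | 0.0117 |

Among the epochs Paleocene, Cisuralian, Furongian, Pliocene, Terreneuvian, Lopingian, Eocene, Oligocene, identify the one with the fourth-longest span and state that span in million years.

Durations: Paleocene 10; Cisuralian 25.89; Furongian 11.6; Pliocene 2.753; Terreneuvian 17.8; Lopingian 7.608; Eocene 22.1; Oligocene 10.87 Myr.
Sorted longest-first: Cisuralian (25.89), Eocene (22.1), Terreneuvian (17.8), Furongian (11.6), Oligocene (10.87), Paleocene (10), Lopingian (7.608), Pliocene (2.753).
The fourth longest is Furongian at 11.6 Myr.

Furongian, 11.6 million years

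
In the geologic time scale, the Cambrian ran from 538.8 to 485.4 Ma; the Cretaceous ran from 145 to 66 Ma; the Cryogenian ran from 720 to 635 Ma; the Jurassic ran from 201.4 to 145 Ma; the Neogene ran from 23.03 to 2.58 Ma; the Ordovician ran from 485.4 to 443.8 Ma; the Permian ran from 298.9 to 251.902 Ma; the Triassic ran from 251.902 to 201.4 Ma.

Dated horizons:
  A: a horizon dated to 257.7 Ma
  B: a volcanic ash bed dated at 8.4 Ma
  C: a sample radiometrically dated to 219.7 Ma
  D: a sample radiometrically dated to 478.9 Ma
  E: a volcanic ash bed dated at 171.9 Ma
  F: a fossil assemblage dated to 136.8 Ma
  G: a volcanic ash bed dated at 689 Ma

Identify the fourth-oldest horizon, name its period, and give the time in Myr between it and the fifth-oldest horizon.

C, in the Triassic; 47.8 million years to E

Larger Ma means older, so oldest first: G 689 > D 478.9 > A 257.7 > C 219.7 > E 171.9 > F 136.8 > B 8.4.
Counting 4 along gives C (219.7 Ma); the excerpt puts that inside the Triassic, 251.902–201.4 Ma.
Next in line is E (171.9 Ma), and 219.7 − 171.9 = 47.8 Myr.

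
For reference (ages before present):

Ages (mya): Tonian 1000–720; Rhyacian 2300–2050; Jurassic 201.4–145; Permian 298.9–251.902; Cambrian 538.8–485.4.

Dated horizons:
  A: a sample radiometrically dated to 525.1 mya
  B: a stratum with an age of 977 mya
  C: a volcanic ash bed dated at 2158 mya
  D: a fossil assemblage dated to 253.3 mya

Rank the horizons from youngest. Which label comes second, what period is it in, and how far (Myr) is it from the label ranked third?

A, in the Cambrian; 451.9 million years to B

Sorted youngest-first by Ma: D (253.3), A (525.1), B (977), C (2158).
The second youngest is A at 525.1 Ma, which lies in 538.8–485.4 Ma: the Cambrian.
The third youngest is B at 977 Ma; separation = |525.1 − 977| = 451.9 Myr.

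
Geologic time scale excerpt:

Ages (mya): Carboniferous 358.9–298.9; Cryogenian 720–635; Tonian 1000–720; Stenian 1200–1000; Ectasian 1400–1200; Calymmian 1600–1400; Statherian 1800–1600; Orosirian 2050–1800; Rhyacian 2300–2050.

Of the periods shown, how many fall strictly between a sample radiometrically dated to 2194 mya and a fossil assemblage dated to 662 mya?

6

2194 Ma sits inside the Rhyacian (2300–2050) and 662 Ma inside the Cryogenian (720–635); neither of those is wholly between the two dates.
The listed periods lying completely between them are Orosirian, Statherian, Calymmian, Ectasian, Stenian, Tonian — 6 in all.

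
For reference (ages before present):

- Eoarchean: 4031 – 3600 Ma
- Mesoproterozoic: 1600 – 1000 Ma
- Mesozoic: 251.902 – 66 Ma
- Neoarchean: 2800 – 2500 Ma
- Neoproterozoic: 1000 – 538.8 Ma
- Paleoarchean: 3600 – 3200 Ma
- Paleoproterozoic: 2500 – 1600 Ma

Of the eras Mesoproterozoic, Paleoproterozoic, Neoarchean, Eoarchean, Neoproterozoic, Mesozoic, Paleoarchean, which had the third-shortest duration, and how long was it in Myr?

Paleoarchean, 400 million years

Start − end for each: Mesoproterozoic 1600 − 1000 = 600; Paleoproterozoic 2500 − 1600 = 900; Neoarchean 2800 − 2500 = 300; Eoarchean 4031 − 3600 = 431; Neoproterozoic 1000 − 538.8 = 461.2; Mesozoic 251.902 − 66 = 185.902; Paleoarchean 3600 − 3200 = 400.
Ranking these from shortest: Mesozoic < Neoarchean < Paleoarchean < Eoarchean < Neoproterozoic < Mesoproterozoic < Paleoproterozoic.
Position 3 in that ranking is Paleoarchean, which lasted 400 Myr.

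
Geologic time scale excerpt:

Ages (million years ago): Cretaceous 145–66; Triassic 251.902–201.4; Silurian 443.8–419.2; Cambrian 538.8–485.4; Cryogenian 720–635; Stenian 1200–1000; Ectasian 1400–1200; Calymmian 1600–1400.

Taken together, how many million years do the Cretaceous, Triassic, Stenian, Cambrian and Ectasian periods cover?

582.902 million years

Each duration: Cretaceous = 79; Triassic = 50.502; Stenian = 200; Cambrian = 53.4; Ectasian = 200.
Sum: 79 + 50.502 + 200 + 53.4 + 200 = 582.902 Myr.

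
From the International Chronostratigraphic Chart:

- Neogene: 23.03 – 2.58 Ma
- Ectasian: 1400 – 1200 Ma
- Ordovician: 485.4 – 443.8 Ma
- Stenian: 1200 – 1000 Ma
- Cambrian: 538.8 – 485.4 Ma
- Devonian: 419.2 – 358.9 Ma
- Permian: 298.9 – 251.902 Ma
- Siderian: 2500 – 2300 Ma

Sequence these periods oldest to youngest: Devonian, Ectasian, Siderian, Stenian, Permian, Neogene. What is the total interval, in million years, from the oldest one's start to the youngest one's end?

Siderian → Ectasian → Stenian → Devonian → Permian → Neogene; total span 2497.42 Myr

Start ages (Ma): Siderian 2500, Ectasian 1400, Stenian 1200, Devonian 419.2, Permian 298.9, Neogene 23.03.
Ordered oldest to youngest: Siderian, Ectasian, Stenian, Devonian, Permian, Neogene.
Span = 2500 − 2.58 = 2497.42 Myr.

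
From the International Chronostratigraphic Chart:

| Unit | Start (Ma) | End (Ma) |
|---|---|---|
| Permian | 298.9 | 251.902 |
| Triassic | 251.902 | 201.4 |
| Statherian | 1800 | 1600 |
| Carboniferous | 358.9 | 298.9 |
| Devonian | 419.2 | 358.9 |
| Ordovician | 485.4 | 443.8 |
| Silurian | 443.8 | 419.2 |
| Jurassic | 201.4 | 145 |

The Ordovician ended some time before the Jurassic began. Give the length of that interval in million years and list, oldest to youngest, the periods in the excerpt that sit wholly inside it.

242.4 million years; Silurian, Devonian, Carboniferous, Permian, Triassic

The Ordovician closes at 443.8 Ma and the Jurassic opens at 201.4 Ma, so the interval is 443.8 − 201.4 = 242.4 Myr.
A period fits inside if it starts at or after 443.8 Ma and ends at or before 201.4 Ma; oldest first that gives Silurian, Devonian, Carboniferous, Permian, Triassic.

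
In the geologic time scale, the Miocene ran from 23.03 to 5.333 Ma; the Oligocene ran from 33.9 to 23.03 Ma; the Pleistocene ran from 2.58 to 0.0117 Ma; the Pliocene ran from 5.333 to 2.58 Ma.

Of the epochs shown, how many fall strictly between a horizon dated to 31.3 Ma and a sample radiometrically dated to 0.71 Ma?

2

31.3 Ma sits inside the Oligocene (33.9–23.03) and 0.71 Ma inside the Pleistocene (2.58–0.0117); neither of those is wholly between the two dates.
The listed epochs lying completely between them are Miocene, Pliocene — 2 in all.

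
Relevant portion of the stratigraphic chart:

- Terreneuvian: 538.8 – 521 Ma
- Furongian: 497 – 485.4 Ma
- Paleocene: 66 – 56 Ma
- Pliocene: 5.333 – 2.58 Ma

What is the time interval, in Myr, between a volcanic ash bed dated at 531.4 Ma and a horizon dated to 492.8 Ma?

38.6 million years

531.4 − 492.8 = 38.6 million years.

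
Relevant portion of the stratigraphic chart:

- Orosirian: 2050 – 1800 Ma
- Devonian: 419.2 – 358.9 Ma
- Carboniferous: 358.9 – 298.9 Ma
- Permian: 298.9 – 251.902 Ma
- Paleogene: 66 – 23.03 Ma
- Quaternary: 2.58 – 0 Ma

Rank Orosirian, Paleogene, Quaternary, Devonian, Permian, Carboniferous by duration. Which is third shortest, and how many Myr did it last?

Permian, 46.998 million years

Start − end for each: Orosirian 2050 − 1800 = 250; Paleogene 66 − 23.03 = 42.97; Quaternary 2.58 − 0 = 2.58; Devonian 419.2 − 358.9 = 60.3; Permian 298.9 − 251.902 = 46.998; Carboniferous 358.9 − 298.9 = 60.
Ranking these from shortest: Quaternary < Paleogene < Permian < Carboniferous < Devonian < Orosirian.
Position 3 in that ranking is Permian, which lasted 46.998 Myr.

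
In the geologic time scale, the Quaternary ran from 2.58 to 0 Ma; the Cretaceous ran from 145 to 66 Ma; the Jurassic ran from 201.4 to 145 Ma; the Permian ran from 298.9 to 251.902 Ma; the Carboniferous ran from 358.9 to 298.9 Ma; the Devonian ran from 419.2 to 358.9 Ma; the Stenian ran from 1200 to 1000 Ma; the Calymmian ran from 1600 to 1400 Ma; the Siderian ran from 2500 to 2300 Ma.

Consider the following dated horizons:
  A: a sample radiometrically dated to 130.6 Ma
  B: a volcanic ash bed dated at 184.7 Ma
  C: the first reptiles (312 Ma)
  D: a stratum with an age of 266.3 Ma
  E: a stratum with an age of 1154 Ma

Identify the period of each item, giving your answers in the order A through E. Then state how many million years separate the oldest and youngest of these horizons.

A — Cretaceous; B — Jurassic; C — Carboniferous; D — Permian; E — Stenian; span 1023.4 million years

Match each age against the start–end ranges in the excerpt: A = 130.6 Ma → Cretaceous (145–66); B = 184.7 Ma → Jurassic (201.4–145); C = 312 Ma → Carboniferous (358.9–298.9); D = 266.3 Ma → Permian (298.9–251.902); E = 1154 Ma → Stenian (1200–1000).
The largest age is 1154 Ma and the smallest is 130.6 Ma; their difference is 1023.4 Myr.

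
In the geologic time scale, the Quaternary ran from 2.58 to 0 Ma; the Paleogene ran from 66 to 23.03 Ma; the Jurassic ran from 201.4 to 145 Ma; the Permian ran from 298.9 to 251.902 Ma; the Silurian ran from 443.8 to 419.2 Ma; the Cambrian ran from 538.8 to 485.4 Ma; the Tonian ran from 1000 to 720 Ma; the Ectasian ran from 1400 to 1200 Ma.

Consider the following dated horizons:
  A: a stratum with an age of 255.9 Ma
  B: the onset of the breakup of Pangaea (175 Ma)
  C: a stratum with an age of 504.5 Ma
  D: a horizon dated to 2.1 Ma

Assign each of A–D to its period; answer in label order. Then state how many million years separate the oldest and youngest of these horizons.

Match each age against the start–end ranges in the excerpt: A = 255.9 Ma → Permian (298.9–251.902); B = 175 Ma → Jurassic (201.4–145); C = 504.5 Ma → Cambrian (538.8–485.4); D = 2.1 Ma → Quaternary (2.58–0).
The largest age is 504.5 Ma and the smallest is 2.1 Ma; their difference is 502.4 Myr.

A — Permian; B — Jurassic; C — Cambrian; D — Quaternary; span 502.4 million years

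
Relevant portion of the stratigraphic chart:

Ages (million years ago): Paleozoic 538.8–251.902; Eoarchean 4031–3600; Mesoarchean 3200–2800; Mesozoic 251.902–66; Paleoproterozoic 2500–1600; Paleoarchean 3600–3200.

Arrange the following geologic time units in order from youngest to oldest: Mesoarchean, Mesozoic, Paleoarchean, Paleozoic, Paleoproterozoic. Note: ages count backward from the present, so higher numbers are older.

The oldest of these is Paleoarchean (starts 3600 Ma) and the youngest is Mesozoic (ends 66 Ma).
In between, by decreasing start age: Mesoarchean (3200), Paleoproterozoic (2500), Paleozoic (538.8).
Listing youngest first means reversing that sequence.

Mesozoic, Paleozoic, Paleoproterozoic, Mesoarchean, Paleoarchean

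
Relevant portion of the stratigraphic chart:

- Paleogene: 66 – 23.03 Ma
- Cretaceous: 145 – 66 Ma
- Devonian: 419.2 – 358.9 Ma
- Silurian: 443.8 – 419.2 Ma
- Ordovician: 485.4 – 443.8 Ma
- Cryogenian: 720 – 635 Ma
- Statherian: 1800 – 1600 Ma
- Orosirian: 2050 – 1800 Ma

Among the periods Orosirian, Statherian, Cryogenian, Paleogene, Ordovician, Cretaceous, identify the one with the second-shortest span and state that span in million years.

Paleogene, 42.97 million years

Durations: Orosirian 250; Statherian 200; Cryogenian 85; Paleogene 42.97; Ordovician 41.6; Cretaceous 79 Myr.
Sorted shortest-first: Ordovician (41.6), Paleogene (42.97), Cretaceous (79), Cryogenian (85), Statherian (200), Orosirian (250).
The second shortest is Paleogene at 42.97 Myr.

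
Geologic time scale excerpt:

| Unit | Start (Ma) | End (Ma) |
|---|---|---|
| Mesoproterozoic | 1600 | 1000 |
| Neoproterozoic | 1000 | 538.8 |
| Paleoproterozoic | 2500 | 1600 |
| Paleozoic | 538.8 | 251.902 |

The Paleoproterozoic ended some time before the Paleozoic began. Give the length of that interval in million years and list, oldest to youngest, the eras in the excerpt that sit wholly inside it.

End of Paleoproterozoic = 1600 Ma; start of Paleozoic = 538.8 Ma.
Gap = 1600 − 538.8 = 1061.2 Myr.
Eras wholly inside 1600–538.8 Ma: Mesoproterozoic (1600–1000), Neoproterozoic (1000–538.8).

1061.2 million years; Mesoproterozoic, Neoproterozoic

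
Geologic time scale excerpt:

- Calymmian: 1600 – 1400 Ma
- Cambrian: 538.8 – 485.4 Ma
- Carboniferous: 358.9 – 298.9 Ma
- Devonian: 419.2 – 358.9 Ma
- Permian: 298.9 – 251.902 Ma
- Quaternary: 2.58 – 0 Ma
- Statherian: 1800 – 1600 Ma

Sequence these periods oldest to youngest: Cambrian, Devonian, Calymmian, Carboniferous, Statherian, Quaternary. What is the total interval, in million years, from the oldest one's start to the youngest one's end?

From the excerpt: Cambrian 538.8–485.4; Devonian 419.2–358.9; Calymmian 1600–1400; Carboniferous 358.9–298.9; Statherian 1800–1600; Quaternary 2.58–0 (Ma).
Larger Ma is earlier, so the oldest is Statherian and the youngest is Quaternary; oldest to youngest: Statherian, Calymmian, Cambrian, Devonian, Carboniferous, Quaternary.
Oldest start 1800 minus youngest end 0 gives 1800 Myr overall.

Statherian, Calymmian, Cambrian, Devonian, Carboniferous, Quaternary; total span 1800 Myr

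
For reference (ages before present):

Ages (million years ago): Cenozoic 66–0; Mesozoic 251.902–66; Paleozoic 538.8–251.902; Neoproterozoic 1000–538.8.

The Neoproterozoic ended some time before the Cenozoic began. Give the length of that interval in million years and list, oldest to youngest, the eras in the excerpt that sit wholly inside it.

The Neoproterozoic closes at 538.8 Ma and the Cenozoic opens at 66 Ma, so the interval is 538.8 − 66 = 472.8 Myr.
An era fits inside if it starts at or after 538.8 Ma and ends at or before 66 Ma; oldest first that gives Paleozoic, Mesozoic.

472.8 million years; Paleozoic, Mesozoic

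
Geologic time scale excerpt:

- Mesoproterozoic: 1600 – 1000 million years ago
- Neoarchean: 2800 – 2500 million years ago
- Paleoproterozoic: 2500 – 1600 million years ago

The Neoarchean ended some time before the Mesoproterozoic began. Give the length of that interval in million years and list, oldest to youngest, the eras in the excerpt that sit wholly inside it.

End of Neoarchean = 2500 Ma; start of Mesoproterozoic = 1600 Ma.
Gap = 2500 − 1600 = 900 Myr.
Eras wholly inside 2500–1600 Ma: Paleoproterozoic (2500–1600).

900 million years; Paleoproterozoic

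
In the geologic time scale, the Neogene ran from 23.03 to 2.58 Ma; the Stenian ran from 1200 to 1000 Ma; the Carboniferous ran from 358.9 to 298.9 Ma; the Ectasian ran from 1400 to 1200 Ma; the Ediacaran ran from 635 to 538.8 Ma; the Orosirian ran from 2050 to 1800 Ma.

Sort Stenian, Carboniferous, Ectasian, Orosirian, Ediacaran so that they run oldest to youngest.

Orosirian, Ectasian, Stenian, Ediacaran, Carboniferous

Read off each span (Ma): Stenian 1200–1000; Carboniferous 358.9–298.9; Ectasian 1400–1200; Orosirian 2050–1800; Ediacaran 635–538.8.
Larger Ma is older, so oldest→youngest is Orosirian, Ectasian, Stenian, Ediacaran, Carboniferous.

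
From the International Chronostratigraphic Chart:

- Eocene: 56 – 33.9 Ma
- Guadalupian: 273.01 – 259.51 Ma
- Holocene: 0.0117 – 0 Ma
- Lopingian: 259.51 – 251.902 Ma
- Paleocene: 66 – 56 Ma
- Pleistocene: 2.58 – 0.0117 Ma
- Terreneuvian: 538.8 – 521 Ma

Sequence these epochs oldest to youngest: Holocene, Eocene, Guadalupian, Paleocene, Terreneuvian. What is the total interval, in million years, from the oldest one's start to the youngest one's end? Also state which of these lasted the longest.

From the excerpt: Holocene 0.0117–0; Eocene 56–33.9; Guadalupian 273.01–259.51; Paleocene 66–56; Terreneuvian 538.8–521 (Ma).
Larger Ma is earlier, so the oldest is Terreneuvian and the youngest is Holocene; oldest to youngest: Terreneuvian, Guadalupian, Paleocene, Eocene, Holocene.
Oldest start 538.8 minus youngest end 0 gives 538.8 Myr overall.
Individual lengths (start − end): Guadalupian 13.5; Holocene 0.0117; Eocene 22.1; Terreneuvian 17.8; Paleocene 10. The largest is Eocene at 22.1 Myr.

Terreneuvian, Guadalupian, Paleocene, Eocene, Holocene; total span 538.8 Myr; longest is Eocene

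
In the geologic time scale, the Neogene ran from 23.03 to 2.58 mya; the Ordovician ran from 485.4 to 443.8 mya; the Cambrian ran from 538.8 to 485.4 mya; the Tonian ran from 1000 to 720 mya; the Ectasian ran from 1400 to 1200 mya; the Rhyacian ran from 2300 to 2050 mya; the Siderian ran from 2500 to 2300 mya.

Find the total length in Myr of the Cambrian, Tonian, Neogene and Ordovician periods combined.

395.45 million years

Each duration: Cambrian = 53.4; Tonian = 280; Neogene = 20.45; Ordovician = 41.6.
Sum: 53.4 + 280 + 20.45 + 41.6 = 395.45 Myr.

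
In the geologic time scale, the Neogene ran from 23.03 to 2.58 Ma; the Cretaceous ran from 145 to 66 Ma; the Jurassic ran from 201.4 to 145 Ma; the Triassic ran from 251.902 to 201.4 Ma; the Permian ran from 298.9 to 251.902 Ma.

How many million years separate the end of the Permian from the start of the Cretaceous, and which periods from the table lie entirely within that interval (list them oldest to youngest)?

End of Permian = 251.902 Ma; start of Cretaceous = 145 Ma.
Gap = 251.902 − 145 = 106.902 Myr.
Periods wholly inside 251.902–145 Ma: Triassic (251.902–201.4), Jurassic (201.4–145).

106.902 million years; Triassic, Jurassic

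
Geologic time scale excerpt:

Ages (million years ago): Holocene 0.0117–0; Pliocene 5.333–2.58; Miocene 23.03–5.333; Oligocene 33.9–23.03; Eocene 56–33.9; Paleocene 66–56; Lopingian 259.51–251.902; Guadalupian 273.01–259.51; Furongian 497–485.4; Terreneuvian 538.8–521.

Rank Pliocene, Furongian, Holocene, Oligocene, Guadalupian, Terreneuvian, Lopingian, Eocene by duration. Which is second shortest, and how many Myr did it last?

Start − end for each: Pliocene 5.333 − 2.58 = 2.753; Furongian 497 − 485.4 = 11.6; Holocene 0.0117 − 0 = 0.0117; Oligocene 33.9 − 23.03 = 10.87; Guadalupian 273.01 − 259.51 = 13.5; Terreneuvian 538.8 − 521 = 17.8; Lopingian 259.51 − 251.902 = 7.608; Eocene 56 − 33.9 = 22.1.
Ranking these from shortest: Holocene < Pliocene < Lopingian < Oligocene < Furongian < Guadalupian < Terreneuvian < Eocene.
Position 2 in that ranking is Pliocene, which lasted 2.753 Myr.

Pliocene, 2.753 million years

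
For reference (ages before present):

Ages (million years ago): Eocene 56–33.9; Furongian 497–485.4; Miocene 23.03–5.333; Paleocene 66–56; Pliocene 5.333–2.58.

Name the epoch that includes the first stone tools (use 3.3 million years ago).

3.3 Ma lies between 5.333 and 2.58 Ma, so it falls in the Pliocene.

Pliocene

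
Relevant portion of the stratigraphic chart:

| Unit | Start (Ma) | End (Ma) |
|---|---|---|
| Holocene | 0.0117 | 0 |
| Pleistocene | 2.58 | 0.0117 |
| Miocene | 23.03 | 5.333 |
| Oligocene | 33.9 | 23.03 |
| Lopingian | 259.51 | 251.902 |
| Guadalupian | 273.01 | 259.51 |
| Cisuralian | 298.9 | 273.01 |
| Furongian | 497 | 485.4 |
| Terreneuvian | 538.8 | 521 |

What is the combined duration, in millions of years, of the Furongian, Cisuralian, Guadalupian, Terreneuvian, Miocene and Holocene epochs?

86.4987 million years

Each duration: Furongian = 11.6; Cisuralian = 25.89; Guadalupian = 13.5; Terreneuvian = 17.8; Miocene = 17.697; Holocene = 0.0117.
Sum: 11.6 + 25.89 + 13.5 + 17.8 + 17.697 + 0.0117 = 86.4987 Myr.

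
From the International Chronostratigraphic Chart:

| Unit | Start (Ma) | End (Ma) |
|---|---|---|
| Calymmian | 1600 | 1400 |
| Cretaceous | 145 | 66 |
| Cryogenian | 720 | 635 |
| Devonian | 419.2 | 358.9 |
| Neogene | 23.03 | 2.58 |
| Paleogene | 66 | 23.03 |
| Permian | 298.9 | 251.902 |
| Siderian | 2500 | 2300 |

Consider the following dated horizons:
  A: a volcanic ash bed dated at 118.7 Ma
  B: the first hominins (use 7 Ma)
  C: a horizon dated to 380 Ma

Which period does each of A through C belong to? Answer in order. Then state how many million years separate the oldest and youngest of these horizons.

A — Cretaceous; B — Neogene; C — Devonian; span 373 million years

A: 118.7 Ma lies in 145–66 Ma, so Cretaceous.
B: 7 Ma lies in 23.03–2.58 Ma, so Neogene.
C: 380 Ma lies in 419.2–358.9 Ma, so Devonian.
Oldest = 380 Ma, youngest = 7 Ma → span 373 Myr.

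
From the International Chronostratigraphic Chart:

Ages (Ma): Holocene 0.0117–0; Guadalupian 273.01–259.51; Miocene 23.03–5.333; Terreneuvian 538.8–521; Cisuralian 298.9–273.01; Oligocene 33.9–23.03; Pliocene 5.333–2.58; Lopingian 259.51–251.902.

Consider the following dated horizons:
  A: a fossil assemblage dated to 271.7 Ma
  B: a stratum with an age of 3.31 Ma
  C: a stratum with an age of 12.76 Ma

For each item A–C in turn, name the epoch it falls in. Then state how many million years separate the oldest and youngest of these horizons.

A — Guadalupian; B — Pliocene; C — Miocene; span 268.39 million years

Match each age against the start–end ranges in the excerpt: A = 271.7 Ma → Guadalupian (273.01–259.51); B = 3.31 Ma → Pliocene (5.333–2.58); C = 12.76 Ma → Miocene (23.03–5.333).
The largest age is 271.7 Ma and the smallest is 3.31 Ma; their difference is 268.39 Myr.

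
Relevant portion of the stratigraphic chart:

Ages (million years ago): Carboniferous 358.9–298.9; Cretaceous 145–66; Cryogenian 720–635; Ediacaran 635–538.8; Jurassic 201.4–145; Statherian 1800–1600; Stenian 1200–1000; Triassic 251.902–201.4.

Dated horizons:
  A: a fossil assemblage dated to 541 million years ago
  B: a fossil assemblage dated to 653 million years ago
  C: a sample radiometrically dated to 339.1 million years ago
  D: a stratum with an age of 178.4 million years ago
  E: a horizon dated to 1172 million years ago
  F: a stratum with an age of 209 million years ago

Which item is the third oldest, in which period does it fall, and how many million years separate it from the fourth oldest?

Larger Ma means older, so oldest first: E 1172 > B 653 > A 541 > C 339.1 > F 209 > D 178.4.
Counting 3 along gives A (541 Ma); the excerpt puts that inside the Ediacaran, 635–538.8 Ma.
Next in line is C (339.1 Ma), and 541 − 339.1 = 201.9 Myr.

A, in the Ediacaran; 201.9 million years to C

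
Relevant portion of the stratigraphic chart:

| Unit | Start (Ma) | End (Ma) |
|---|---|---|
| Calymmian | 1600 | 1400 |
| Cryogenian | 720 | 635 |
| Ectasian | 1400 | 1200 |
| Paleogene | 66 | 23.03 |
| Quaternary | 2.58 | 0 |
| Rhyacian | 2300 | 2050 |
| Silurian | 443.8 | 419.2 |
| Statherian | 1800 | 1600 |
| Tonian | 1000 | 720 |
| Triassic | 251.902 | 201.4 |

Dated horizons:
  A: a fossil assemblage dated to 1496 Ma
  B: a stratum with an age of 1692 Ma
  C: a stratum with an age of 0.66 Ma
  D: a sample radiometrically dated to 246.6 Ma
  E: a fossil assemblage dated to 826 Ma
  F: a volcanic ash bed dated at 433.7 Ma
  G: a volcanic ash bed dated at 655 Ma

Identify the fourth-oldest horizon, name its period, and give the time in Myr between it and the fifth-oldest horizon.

G, in the Cryogenian; 221.3 million years to F

Larger Ma means older, so oldest first: B 1692 > A 1496 > E 826 > G 655 > F 433.7 > D 246.6 > C 0.66.
Counting 4 along gives G (655 Ma); the excerpt puts that inside the Cryogenian, 720–635 Ma.
Next in line is F (433.7 Ma), and 655 − 433.7 = 221.3 Myr.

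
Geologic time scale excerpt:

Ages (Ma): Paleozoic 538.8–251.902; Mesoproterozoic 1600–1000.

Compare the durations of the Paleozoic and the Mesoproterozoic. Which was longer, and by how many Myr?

Paleozoic: 538.8 − 251.902 = 286.898 Myr.
Mesoproterozoic: 1600 − 1000 = 600 Myr.
Difference: 600 − 286.898 = 313.102 Myr, so the Mesoproterozoic was longer.

Mesoproterozoic, by 313.102 million years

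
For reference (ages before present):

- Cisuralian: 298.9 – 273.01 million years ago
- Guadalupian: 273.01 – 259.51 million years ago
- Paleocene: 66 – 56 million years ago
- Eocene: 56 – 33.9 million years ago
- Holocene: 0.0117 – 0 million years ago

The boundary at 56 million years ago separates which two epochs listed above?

The Paleocene ends at 56 million years ago and the Eocene begins at 56 million years ago, so they share that boundary.

Paleocene and Eocene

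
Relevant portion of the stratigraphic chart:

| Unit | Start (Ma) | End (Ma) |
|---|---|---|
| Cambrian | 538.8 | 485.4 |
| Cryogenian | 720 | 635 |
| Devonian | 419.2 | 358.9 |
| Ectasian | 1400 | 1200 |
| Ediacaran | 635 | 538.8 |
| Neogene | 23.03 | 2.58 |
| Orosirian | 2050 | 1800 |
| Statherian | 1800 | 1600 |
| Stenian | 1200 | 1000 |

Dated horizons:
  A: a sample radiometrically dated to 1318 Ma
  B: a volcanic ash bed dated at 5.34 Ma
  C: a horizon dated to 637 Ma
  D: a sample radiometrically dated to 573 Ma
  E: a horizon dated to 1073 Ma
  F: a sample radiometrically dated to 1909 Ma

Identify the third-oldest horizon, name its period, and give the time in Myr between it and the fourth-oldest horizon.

E, in the Stenian; 436 million years to C

Larger Ma means older, so oldest first: F 1909 > A 1318 > E 1073 > C 637 > D 573 > B 5.34.
Counting 3 along gives E (1073 Ma); the excerpt puts that inside the Stenian, 1200–1000 Ma.
Next in line is C (637 Ma), and 1073 − 637 = 436 Myr.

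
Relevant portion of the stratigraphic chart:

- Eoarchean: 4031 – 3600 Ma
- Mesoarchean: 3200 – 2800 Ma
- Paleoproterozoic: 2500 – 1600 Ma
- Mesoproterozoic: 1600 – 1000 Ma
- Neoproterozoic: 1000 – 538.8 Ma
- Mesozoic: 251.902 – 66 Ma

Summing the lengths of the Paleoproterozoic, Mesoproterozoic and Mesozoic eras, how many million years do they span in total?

Each duration: Paleoproterozoic = 900; Mesoproterozoic = 600; Mesozoic = 185.902.
Sum: 900 + 600 + 185.902 = 1685.902 Myr.

1685.902 million years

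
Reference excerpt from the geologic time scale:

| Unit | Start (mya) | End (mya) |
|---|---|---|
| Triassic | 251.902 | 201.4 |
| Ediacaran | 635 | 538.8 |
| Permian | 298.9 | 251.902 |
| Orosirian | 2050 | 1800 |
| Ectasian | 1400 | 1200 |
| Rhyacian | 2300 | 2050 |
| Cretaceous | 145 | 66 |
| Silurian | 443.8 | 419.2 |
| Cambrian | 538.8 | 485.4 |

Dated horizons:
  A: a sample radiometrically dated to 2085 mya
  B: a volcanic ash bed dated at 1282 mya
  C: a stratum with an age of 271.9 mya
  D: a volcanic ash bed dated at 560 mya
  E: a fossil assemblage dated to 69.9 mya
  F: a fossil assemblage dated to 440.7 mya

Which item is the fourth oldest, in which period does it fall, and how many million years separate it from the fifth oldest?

Sorted oldest-first by Ma: A (2085), B (1282), D (560), F (440.7), C (271.9), E (69.9).
The fourth oldest is F at 440.7 Ma, which lies in 443.8–419.2 Ma: the Silurian.
The fifth oldest is C at 271.9 Ma; separation = |440.7 − 271.9| = 168.8 Myr.

F, in the Silurian; 168.8 million years to C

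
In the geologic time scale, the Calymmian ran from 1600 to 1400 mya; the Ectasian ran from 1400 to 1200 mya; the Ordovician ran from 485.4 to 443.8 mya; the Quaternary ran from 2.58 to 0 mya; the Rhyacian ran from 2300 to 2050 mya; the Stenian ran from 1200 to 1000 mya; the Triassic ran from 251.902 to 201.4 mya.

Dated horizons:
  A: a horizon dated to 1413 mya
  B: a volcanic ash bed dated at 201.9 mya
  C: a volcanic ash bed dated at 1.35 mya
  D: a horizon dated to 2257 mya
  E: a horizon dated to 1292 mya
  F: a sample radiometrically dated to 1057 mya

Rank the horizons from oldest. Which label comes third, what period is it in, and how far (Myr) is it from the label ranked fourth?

Larger Ma means older, so oldest first: D 2257 > A 1413 > E 1292 > F 1057 > B 201.9 > C 1.35.
Counting 3 along gives E (1292 Ma); the excerpt puts that inside the Ectasian, 1400–1200 Ma.
Next in line is F (1057 Ma), and 1292 − 1057 = 235 Myr.

E, in the Ectasian; 235 million years to F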